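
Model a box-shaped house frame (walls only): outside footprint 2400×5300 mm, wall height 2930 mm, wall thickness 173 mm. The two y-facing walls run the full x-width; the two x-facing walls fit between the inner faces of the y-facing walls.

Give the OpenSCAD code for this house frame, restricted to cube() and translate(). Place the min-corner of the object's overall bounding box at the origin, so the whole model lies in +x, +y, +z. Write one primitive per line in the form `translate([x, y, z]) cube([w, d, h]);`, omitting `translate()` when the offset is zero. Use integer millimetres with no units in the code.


cube([2400, 173, 2930]);
translate([0, 5127, 0]) cube([2400, 173, 2930]);
translate([0, 173, 0]) cube([173, 4954, 2930]);
translate([2227, 173, 0]) cube([173, 4954, 2930]);


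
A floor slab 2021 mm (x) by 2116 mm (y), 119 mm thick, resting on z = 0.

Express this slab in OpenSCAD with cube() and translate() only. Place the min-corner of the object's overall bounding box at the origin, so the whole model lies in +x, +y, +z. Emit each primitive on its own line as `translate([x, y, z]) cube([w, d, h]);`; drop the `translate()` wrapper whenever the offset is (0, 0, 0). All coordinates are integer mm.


cube([2021, 2116, 119]);


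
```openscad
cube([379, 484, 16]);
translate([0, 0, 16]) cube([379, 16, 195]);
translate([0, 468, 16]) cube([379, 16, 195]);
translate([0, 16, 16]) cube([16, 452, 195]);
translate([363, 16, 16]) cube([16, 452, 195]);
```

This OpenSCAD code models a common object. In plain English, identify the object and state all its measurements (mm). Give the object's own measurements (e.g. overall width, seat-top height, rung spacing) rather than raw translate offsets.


An open-topped rectangular box: outside dimensions 379×484×211 mm, with a uniform wall and base thickness of 16 mm. The base is a full 379×484 slab on the floor; four walls sit on top of the base. The front and back walls (the −y and +y sides) span the full width; the two side walls fit between them.


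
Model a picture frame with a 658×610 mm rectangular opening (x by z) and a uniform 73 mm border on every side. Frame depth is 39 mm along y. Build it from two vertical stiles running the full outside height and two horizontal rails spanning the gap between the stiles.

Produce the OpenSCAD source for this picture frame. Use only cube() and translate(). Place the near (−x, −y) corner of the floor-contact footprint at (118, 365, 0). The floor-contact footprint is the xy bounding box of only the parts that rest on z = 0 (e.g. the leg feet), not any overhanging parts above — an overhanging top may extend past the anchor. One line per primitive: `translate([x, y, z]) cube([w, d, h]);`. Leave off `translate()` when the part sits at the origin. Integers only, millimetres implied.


translate([118, 365, 0]) cube([73, 39, 756]);
translate([849, 365, 0]) cube([73, 39, 756]);
translate([191, 365, 0]) cube([658, 39, 73]);
translate([191, 365, 683]) cube([658, 39, 73]);


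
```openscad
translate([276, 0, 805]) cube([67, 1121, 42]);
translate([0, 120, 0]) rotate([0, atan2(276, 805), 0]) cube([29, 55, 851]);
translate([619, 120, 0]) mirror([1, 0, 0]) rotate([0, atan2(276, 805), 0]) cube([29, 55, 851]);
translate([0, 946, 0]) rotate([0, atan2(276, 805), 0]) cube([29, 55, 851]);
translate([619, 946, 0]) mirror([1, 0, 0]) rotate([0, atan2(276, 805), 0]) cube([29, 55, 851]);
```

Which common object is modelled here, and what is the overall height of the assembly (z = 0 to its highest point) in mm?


A sawhorse. The overall height is 847 mm.

A beam across two mirrored pairs of raked legs — a sawhorse. The beam's underside is at z = 805 (matching the legs' vertical rise in atan2(276, 805)) and the beam is 42 mm tall, so its top is at 805 + 42 = 847 mm. The raked legs top out at the beam's underside, so that is the highest point.


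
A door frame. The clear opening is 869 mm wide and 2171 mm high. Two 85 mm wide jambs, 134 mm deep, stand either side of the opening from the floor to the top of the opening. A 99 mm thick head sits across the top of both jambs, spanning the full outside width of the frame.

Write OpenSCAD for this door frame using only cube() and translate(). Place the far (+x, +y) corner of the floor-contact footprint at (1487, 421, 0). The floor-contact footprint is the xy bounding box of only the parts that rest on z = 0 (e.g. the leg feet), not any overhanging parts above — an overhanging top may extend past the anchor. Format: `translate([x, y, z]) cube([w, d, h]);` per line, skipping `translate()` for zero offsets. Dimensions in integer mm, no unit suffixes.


translate([448, 287, 0]) cube([85, 134, 2171]);
translate([1402, 287, 0]) cube([85, 134, 2171]);
translate([448, 287, 2171]) cube([1039, 134, 99]);


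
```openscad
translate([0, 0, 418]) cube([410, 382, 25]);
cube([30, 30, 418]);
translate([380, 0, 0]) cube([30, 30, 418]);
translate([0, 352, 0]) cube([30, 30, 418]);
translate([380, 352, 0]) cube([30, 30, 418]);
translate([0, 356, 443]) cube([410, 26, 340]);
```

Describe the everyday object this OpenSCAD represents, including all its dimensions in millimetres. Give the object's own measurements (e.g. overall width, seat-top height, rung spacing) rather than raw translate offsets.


A chair. The seat is a 410×382×25 mm slab with its top at z = 443 mm, on four 30×30 mm corner legs (flush with the seat edges, standing on z = 0). A flat backrest 26 mm thick, 340 mm tall, spans the full seat width and rises from the seat top along its +y edge, rear face flush with the rear of the seat.


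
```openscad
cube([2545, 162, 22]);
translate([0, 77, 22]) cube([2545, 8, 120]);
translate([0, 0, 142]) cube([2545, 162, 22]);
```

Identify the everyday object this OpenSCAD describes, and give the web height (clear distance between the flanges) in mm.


An I-beam. The web height is 120 mm.

Two wide flanges with a thin centred web — an I-beam. Overall 164 mm minus two 22 mm flanges gives a web of 164 − 2·22 = 120 mm.


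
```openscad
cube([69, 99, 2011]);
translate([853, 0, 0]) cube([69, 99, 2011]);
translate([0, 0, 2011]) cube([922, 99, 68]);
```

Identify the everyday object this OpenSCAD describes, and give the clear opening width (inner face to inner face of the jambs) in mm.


A door frame. The clear opening width is 784 mm.

Two 2011 mm tall posts with a header on top — a door frame. The left jamb is 69 mm wide at x = 0; the right jamb starts at x = 853. The clear opening is 853 − 69 = 784 mm.


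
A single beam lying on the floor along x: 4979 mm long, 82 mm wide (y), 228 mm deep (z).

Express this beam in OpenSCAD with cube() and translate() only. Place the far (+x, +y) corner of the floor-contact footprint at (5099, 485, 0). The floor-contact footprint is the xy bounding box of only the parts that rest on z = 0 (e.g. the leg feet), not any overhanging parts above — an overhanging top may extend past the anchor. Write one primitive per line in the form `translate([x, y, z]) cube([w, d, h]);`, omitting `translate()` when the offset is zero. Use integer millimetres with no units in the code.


translate([120, 403, 0]) cube([4979, 82, 228]);


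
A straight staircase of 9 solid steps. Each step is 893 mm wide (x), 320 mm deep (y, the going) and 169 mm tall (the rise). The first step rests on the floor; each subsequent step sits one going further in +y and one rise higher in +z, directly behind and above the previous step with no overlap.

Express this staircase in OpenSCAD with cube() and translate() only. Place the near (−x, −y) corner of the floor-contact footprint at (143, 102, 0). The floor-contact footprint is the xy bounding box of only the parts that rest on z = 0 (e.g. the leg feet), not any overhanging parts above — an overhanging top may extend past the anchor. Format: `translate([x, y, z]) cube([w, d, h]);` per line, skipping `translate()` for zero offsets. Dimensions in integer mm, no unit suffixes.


translate([143, 102, 0]) cube([893, 320, 169]);
translate([143, 422, 169]) cube([893, 320, 169]);
translate([143, 742, 338]) cube([893, 320, 169]);
translate([143, 1062, 507]) cube([893, 320, 169]);
translate([143, 1382, 676]) cube([893, 320, 169]);
translate([143, 1702, 845]) cube([893, 320, 169]);
translate([143, 2022, 1014]) cube([893, 320, 169]);
translate([143, 2342, 1183]) cube([893, 320, 169]);
translate([143, 2662, 1352]) cube([893, 320, 169]);


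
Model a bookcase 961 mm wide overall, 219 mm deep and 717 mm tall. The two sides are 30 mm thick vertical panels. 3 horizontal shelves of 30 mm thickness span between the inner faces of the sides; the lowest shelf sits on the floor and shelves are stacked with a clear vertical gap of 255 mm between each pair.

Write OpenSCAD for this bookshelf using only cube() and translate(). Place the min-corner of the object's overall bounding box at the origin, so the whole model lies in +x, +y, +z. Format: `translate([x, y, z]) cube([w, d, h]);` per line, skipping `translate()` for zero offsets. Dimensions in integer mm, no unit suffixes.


cube([30, 219, 717]);
translate([931, 0, 0]) cube([30, 219, 717]);
translate([30, 0, 0]) cube([901, 219, 30]);
translate([30, 0, 285]) cube([901, 219, 30]);
translate([30, 0, 570]) cube([901, 219, 30]);


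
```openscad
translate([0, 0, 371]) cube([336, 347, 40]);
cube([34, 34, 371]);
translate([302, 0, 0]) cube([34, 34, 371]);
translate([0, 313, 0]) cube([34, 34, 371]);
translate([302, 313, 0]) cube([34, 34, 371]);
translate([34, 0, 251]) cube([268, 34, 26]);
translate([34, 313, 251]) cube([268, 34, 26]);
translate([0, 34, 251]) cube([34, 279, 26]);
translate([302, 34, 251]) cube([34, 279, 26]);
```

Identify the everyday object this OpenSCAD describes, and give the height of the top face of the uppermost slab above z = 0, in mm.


A stool. The seat height is 411 mm.

A 336×347×40 slab at z = 371 on four corner posts — a stool. The seat top is 371 + 40 = 411 mm.


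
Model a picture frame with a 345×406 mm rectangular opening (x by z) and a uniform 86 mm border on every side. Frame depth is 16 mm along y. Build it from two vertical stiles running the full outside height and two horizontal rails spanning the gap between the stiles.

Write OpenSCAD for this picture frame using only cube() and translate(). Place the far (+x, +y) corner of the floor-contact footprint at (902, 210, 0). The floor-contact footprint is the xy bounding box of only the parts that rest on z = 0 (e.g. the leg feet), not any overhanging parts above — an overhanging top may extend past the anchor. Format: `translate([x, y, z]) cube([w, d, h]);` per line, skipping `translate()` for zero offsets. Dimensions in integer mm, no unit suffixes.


translate([385, 194, 0]) cube([86, 16, 578]);
translate([816, 194, 0]) cube([86, 16, 578]);
translate([471, 194, 0]) cube([345, 16, 86]);
translate([471, 194, 492]) cube([345, 16, 86]);


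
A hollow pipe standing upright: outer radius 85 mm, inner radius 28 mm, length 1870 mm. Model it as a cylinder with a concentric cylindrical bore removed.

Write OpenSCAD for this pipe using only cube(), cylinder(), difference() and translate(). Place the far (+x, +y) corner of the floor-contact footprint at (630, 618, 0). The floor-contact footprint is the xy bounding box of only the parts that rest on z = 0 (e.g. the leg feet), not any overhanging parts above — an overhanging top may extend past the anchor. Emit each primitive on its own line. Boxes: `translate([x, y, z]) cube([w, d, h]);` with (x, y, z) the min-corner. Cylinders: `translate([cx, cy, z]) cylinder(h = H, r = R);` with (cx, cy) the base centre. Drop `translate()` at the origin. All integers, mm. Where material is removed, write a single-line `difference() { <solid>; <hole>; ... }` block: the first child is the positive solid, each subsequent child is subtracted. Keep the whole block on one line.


difference() { translate([545, 533, 0]) cylinder(h = 1870, r = 85); translate([545, 533, 0]) cylinder(h = 1870, r = 28); }


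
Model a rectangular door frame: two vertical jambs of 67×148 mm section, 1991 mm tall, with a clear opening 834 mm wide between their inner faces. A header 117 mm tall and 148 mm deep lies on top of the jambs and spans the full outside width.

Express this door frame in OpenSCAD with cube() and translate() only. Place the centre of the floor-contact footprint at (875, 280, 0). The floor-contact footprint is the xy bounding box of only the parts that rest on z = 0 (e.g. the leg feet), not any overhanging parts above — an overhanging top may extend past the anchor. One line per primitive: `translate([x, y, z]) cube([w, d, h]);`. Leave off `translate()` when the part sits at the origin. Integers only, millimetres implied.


translate([391, 206, 0]) cube([67, 148, 1991]);
translate([1292, 206, 0]) cube([67, 148, 1991]);
translate([391, 206, 1991]) cube([968, 148, 117]);


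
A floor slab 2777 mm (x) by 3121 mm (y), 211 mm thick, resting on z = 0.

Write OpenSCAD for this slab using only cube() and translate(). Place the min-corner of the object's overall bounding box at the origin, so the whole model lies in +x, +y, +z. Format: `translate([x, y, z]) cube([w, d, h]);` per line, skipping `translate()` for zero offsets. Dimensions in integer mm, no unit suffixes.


cube([2777, 3121, 211]);


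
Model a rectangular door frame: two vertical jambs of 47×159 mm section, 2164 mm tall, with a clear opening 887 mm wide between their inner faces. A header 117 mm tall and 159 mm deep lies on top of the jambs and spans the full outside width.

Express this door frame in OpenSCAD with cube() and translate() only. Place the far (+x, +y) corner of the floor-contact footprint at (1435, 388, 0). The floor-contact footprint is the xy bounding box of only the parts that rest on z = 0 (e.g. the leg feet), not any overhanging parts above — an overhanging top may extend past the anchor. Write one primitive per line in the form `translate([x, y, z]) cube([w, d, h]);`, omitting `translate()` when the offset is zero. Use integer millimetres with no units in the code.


translate([454, 229, 0]) cube([47, 159, 2164]);
translate([1388, 229, 0]) cube([47, 159, 2164]);
translate([454, 229, 2164]) cube([981, 159, 117]);


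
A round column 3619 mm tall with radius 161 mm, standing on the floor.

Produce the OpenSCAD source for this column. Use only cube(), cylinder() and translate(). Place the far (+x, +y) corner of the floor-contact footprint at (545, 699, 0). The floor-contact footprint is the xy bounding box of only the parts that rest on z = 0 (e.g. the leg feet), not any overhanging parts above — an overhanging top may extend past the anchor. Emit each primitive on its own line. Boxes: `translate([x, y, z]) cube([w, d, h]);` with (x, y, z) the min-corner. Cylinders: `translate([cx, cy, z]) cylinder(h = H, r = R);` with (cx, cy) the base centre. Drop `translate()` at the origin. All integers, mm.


translate([384, 538, 0]) cylinder(h = 3619, r = 161);


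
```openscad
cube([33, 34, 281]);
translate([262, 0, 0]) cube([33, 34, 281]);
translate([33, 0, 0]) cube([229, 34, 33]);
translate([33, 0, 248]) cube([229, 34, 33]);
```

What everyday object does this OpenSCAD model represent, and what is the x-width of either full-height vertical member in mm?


A picture frame. The border width is 33 mm.

Four thin pieces enclosing a rectangular opening — a picture frame. The two full-height stiles are 281 mm tall; the top rail sits at z = 248 and is 33 mm tall, so the border above the opening is 281 − 248 = 33 mm, matching the stile x-width.


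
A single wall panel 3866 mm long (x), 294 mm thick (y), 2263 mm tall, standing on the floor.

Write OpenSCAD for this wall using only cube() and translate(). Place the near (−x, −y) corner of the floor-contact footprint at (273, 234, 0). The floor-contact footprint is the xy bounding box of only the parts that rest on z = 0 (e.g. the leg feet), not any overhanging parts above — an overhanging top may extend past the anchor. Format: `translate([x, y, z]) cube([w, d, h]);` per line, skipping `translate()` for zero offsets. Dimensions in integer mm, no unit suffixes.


translate([273, 234, 0]) cube([3866, 294, 2263]);


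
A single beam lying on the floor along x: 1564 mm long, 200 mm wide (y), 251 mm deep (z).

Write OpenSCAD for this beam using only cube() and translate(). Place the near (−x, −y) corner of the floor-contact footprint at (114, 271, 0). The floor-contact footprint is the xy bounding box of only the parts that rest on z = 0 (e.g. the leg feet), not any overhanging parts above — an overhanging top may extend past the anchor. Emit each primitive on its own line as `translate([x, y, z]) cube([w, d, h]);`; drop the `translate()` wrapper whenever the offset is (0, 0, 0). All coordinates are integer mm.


translate([114, 271, 0]) cube([1564, 200, 251]);


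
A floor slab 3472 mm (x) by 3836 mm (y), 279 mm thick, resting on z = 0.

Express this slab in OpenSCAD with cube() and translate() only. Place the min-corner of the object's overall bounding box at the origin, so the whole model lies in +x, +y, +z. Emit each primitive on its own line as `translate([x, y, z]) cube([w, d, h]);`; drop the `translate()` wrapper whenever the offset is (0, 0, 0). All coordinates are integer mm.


cube([3472, 3836, 279]);


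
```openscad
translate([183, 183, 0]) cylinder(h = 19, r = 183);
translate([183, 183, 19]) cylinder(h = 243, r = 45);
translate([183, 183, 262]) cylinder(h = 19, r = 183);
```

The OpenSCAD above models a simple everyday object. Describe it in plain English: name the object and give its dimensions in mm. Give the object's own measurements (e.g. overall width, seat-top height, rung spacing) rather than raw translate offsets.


A spool: two coaxial disc flanges of radius 183 mm and thickness 19 mm, joined by a core cylinder of radius 45 mm and height 243 mm. The lower flange rests on z = 0 and the three cylinders share a vertical axis.


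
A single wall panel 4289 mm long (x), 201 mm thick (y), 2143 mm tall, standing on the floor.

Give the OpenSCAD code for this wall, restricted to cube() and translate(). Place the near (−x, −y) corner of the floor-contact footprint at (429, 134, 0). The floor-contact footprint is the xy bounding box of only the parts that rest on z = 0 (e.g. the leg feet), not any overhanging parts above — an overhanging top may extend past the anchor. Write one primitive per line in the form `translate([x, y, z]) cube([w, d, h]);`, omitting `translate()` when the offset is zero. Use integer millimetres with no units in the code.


translate([429, 134, 0]) cube([4289, 201, 2143]);


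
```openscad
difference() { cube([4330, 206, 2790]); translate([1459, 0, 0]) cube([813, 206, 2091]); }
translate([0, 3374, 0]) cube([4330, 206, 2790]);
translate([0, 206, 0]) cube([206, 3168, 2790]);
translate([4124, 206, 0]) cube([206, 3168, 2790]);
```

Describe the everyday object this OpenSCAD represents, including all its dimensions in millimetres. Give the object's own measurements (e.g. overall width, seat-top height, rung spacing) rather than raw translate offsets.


A single room: four walls, each 2790 mm tall and 206 mm thick, enclosing an outside footprint 4330×3580 mm (x × y), no floor or roof. The front and back walls (−y and +y sides) run the full x-width; the side walls fit between their inner faces. A door opening 813 mm wide and 2091 mm tall is cut through the front wall from the floor up, its −x edge 1459 mm from the wall's −x end.


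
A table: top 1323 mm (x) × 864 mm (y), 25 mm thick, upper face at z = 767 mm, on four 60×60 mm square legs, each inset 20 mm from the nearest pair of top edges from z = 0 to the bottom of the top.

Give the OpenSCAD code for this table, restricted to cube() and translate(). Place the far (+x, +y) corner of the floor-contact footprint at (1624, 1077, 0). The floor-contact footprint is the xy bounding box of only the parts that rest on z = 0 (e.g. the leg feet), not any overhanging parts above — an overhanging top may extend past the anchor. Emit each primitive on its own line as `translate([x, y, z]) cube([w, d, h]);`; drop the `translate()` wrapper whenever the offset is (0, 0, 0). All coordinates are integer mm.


translate([321, 233, 742]) cube([1323, 864, 25]);
translate([341, 253, 0]) cube([60, 60, 742]);
translate([1564, 253, 0]) cube([60, 60, 742]);
translate([341, 1017, 0]) cube([60, 60, 742]);
translate([1564, 1017, 0]) cube([60, 60, 742]);


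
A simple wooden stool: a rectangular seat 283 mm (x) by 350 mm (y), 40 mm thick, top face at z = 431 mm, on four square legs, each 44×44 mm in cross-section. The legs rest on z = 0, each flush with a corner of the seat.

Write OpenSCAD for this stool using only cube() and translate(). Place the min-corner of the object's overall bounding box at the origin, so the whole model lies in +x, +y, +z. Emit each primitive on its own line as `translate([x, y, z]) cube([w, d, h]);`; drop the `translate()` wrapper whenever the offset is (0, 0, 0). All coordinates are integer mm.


// leg_h = 431 - 40 = 391
translate([0, 0, 391]) cube([283, 350, 40]);
cube([44, 44, 391]);
translate([239, 0, 0]) cube([44, 44, 391]);
translate([0, 306, 0]) cube([44, 44, 391]);
translate([239, 306, 0]) cube([44, 44, 391]);


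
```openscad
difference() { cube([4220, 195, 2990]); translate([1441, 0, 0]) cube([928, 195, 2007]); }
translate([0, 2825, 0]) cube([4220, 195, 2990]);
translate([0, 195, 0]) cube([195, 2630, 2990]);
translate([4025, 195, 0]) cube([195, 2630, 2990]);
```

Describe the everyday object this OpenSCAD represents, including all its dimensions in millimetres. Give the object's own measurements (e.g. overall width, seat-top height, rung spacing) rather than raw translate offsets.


A single room: four walls, each 2990 mm tall and 195 mm thick, enclosing an outside footprint 4220×3020 mm (x × y), no floor or roof. The front and back walls (−y and +y sides) run the full x-width; the side walls fit between their inner faces. A door opening 928 mm wide and 2007 mm tall is cut through the front wall from the floor up, its −x edge 1441 mm from the wall's −x end.


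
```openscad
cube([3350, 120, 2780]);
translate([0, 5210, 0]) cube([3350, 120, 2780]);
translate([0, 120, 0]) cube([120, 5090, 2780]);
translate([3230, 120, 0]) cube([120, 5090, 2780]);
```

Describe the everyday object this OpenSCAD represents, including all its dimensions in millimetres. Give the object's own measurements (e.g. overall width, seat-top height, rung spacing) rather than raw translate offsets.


The wall frame of a small rectangular building: four walls, each 2780 mm tall and 120 mm thick, enclosing a footprint 3350 mm (x) by 5330 mm (y) outside-to-outside, with no floor or roof. The front and back walls (the −y and +y sides) span the full width; the two side walls fit between them.


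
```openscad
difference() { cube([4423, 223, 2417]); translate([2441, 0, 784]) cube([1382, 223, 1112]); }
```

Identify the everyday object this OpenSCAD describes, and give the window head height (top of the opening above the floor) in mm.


A wall with a window opening. The window head height is 1896 mm.

A wall with a rectangular opening subtracted — a window. Sill at z = 784, opening 1112 mm tall, so the head is at 784 + 1112 = 1896 mm.


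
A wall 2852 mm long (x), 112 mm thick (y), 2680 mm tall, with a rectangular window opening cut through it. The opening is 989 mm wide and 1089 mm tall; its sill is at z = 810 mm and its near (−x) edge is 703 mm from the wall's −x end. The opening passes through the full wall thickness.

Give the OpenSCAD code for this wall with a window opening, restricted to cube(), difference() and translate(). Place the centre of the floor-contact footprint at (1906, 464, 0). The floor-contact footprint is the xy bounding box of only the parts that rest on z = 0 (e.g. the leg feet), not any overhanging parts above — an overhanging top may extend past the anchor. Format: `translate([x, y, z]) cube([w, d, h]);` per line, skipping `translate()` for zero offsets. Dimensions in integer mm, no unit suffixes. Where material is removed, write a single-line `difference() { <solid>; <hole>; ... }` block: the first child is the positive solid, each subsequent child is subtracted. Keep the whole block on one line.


difference() { translate([480, 408, 0]) cube([2852, 112, 2680]); translate([1183, 408, 810]) cube([989, 112, 1089]); }


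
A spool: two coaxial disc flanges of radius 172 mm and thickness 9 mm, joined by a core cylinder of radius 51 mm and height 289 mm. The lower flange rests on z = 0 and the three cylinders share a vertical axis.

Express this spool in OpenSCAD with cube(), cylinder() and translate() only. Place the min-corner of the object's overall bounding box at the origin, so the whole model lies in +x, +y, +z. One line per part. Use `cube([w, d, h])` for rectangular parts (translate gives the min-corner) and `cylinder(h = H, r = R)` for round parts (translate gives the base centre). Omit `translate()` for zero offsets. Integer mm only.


translate([172, 172, 0]) cylinder(h = 9, r = 172);
translate([172, 172, 9]) cylinder(h = 289, r = 51);
translate([172, 172, 298]) cylinder(h = 9, r = 172);


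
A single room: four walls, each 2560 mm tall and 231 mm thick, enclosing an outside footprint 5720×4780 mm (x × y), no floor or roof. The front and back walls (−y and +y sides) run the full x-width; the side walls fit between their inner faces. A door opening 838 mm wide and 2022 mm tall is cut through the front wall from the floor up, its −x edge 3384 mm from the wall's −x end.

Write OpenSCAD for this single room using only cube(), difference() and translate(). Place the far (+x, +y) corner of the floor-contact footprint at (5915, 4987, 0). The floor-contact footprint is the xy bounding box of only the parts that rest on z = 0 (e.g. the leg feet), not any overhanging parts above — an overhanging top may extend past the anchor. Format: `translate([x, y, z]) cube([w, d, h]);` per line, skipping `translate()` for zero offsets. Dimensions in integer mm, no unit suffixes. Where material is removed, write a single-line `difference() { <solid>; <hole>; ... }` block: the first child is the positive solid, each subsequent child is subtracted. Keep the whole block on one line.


difference() { translate([195, 207, 0]) cube([5720, 231, 2560]); translate([3579, 207, 0]) cube([838, 231, 2022]); }
translate([195, 4756, 0]) cube([5720, 231, 2560]);
translate([195, 438, 0]) cube([231, 4318, 2560]);
translate([5684, 438, 0]) cube([231, 4318, 2560]);


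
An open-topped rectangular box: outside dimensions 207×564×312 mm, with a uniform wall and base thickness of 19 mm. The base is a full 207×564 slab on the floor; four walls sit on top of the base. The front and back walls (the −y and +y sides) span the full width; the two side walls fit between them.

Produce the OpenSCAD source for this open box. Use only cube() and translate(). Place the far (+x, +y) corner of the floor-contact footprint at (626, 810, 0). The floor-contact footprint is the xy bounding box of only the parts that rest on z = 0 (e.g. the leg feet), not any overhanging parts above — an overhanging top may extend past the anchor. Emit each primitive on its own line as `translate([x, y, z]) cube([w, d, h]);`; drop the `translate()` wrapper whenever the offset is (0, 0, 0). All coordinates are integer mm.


translate([419, 246, 0]) cube([207, 564, 19]);
translate([419, 246, 19]) cube([207, 19, 293]);
translate([419, 791, 19]) cube([207, 19, 293]);
translate([419, 265, 19]) cube([19, 526, 293]);
translate([607, 265, 19]) cube([19, 526, 293]);


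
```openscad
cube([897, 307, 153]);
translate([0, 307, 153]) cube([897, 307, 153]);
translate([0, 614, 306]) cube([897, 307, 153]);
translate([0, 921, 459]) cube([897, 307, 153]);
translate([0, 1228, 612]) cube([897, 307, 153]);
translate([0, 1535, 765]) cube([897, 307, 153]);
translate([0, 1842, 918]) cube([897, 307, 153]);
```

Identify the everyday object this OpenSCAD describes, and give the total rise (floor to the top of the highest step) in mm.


A staircase. The total rise is 1071 mm.

7 identical blocks, each offset up and back from the previous — a staircase. Each step is 153 mm tall and there are 7 of them, so the total rise is 7 × 153 = 1071 mm.


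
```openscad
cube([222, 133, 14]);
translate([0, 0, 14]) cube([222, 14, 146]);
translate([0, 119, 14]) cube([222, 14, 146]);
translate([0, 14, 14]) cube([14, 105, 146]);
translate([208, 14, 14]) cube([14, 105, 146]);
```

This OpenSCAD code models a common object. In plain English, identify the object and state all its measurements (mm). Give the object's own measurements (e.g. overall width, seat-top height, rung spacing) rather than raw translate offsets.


An open-topped rectangular box: outside dimensions 222×133×160 mm, with a uniform wall and base thickness of 14 mm. The base is a full 222×133 slab on the floor; four walls sit on top of the base. The front and back walls (the −y and +y sides) span the full width; the two side walls fit between them.


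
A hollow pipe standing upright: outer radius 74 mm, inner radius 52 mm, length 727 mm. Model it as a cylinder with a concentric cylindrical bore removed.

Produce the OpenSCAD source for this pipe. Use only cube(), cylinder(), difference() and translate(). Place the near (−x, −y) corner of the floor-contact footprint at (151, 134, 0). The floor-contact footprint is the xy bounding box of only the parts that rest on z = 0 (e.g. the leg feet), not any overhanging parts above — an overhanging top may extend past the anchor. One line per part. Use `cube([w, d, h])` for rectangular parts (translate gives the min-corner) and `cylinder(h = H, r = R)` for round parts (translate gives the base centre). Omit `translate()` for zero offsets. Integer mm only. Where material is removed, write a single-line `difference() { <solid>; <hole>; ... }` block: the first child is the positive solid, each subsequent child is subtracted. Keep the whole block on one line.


difference() { translate([225, 208, 0]) cylinder(h = 727, r = 74); translate([225, 208, 0]) cylinder(h = 727, r = 52); }


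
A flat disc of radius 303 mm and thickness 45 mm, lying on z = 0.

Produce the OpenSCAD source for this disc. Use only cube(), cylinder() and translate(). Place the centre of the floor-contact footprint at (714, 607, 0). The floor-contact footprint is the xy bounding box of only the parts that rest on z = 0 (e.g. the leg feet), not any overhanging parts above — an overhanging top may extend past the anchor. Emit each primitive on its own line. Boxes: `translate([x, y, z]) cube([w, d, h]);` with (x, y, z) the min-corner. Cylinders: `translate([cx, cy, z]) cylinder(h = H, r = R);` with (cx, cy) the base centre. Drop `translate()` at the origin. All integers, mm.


translate([714, 607, 0]) cylinder(h = 45, r = 303);


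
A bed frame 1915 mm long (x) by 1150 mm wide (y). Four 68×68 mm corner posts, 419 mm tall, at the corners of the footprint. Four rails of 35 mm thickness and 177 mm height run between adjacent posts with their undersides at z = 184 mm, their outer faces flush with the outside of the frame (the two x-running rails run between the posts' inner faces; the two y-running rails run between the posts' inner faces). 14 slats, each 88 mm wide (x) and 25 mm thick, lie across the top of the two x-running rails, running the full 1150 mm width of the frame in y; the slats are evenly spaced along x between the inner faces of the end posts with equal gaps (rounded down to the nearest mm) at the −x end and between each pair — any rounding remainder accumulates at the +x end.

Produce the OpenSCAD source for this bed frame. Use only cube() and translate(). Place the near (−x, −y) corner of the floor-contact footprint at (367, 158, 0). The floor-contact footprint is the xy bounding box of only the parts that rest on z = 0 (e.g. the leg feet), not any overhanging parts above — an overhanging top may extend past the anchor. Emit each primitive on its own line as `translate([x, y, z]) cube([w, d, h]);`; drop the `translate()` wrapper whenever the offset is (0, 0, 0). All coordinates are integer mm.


// slat z = rail_z + rail_h = 184 + 177 = 361
// slat gap = ⌊(1779 − 14·88) / 15⌋ = 36
translate([367, 158, 0]) cube([68, 68, 419]);
translate([367, 1240, 0]) cube([68, 68, 419]);
translate([2214, 158, 0]) cube([68, 68, 419]);
translate([2214, 1240, 0]) cube([68, 68, 419]);
translate([435, 158, 184]) cube([1779, 35, 177]);
translate([435, 1273, 184]) cube([1779, 35, 177]);
translate([367, 226, 184]) cube([35, 1014, 177]);
translate([2247, 226, 184]) cube([35, 1014, 177]);
translate([471, 158, 361]) cube([88, 1150, 25]);
translate([595, 158, 361]) cube([88, 1150, 25]);
translate([719, 158, 361]) cube([88, 1150, 25]);
translate([843, 158, 361]) cube([88, 1150, 25]);
translate([967, 158, 361]) cube([88, 1150, 25]);
translate([1091, 158, 361]) cube([88, 1150, 25]);
translate([1215, 158, 361]) cube([88, 1150, 25]);
translate([1339, 158, 361]) cube([88, 1150, 25]);
translate([1463, 158, 361]) cube([88, 1150, 25]);
translate([1587, 158, 361]) cube([88, 1150, 25]);
translate([1711, 158, 361]) cube([88, 1150, 25]);
translate([1835, 158, 361]) cube([88, 1150, 25]);
translate([1959, 158, 361]) cube([88, 1150, 25]);
translate([2083, 158, 361]) cube([88, 1150, 25]);


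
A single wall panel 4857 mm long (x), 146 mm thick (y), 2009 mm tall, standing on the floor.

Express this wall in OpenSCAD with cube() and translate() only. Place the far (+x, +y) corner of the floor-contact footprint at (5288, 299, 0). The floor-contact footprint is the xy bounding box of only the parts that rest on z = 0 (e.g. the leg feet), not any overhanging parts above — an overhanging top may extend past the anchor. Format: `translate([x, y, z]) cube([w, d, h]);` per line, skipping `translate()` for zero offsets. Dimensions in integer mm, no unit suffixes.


translate([431, 153, 0]) cube([4857, 146, 2009]);


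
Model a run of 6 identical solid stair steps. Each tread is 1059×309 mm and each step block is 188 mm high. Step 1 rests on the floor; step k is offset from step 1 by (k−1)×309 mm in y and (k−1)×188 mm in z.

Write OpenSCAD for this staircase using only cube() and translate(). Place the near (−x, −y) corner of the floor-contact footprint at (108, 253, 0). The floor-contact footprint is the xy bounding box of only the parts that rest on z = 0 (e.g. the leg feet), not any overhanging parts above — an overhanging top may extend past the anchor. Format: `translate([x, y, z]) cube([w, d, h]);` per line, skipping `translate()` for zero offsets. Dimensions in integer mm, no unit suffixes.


translate([108, 253, 0]) cube([1059, 309, 188]);
translate([108, 562, 188]) cube([1059, 309, 188]);
translate([108, 871, 376]) cube([1059, 309, 188]);
translate([108, 1180, 564]) cube([1059, 309, 188]);
translate([108, 1489, 752]) cube([1059, 309, 188]);
translate([108, 1798, 940]) cube([1059, 309, 188]);


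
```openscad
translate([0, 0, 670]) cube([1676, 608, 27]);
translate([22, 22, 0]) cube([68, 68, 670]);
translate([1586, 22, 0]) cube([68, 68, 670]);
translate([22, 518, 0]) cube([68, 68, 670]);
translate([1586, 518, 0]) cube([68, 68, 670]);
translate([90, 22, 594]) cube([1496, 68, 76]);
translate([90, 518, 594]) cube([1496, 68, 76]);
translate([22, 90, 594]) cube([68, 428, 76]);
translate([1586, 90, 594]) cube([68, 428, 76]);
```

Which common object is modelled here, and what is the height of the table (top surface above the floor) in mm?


A table. The table height is 697 mm.

A 1676×608×27 slab sits at z = 670 on four 68 mm square posts — a table. The top surface is at 670 + 27 = 697 mm.


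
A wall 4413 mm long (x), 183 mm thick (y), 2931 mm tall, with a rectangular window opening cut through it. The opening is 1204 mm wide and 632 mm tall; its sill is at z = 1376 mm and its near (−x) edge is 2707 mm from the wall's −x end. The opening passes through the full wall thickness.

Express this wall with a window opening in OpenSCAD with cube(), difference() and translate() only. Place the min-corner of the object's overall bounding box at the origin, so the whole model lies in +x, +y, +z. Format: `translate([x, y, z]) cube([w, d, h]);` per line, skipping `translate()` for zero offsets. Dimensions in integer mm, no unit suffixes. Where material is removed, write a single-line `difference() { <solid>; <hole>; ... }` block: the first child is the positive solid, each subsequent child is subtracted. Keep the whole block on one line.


difference() { cube([4413, 183, 2931]); translate([2707, 0, 1376]) cube([1204, 183, 632]); }


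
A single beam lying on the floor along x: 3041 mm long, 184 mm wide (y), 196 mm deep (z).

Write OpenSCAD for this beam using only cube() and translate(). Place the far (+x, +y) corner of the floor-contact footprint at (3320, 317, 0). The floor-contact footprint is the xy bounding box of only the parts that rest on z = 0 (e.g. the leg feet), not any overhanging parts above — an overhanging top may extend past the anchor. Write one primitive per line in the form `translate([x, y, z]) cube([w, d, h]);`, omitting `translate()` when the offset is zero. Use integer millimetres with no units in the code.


translate([279, 133, 0]) cube([3041, 184, 196]);


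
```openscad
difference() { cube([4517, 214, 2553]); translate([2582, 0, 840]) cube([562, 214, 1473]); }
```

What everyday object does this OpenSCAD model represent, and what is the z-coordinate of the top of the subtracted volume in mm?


A wall with a window opening. The window head height is 2313 mm.

A wall with a rectangular opening subtracted — a window. Sill at z = 840, opening 1473 mm tall, so the head is at 840 + 1473 = 2313 mm.


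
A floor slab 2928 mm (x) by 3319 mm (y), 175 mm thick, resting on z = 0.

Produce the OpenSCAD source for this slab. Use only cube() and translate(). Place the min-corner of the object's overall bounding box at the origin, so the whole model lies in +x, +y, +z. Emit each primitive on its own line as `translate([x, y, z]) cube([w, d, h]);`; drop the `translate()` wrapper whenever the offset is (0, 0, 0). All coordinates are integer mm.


cube([2928, 3319, 175]);


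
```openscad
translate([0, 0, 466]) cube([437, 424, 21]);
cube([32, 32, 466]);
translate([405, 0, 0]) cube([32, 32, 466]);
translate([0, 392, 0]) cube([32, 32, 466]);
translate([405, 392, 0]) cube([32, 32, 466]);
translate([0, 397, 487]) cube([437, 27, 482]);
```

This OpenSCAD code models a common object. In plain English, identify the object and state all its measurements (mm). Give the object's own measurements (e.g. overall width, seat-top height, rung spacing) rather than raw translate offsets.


A chair. The seat is a 437×424×21 mm slab with its top at z = 487 mm, on four 32×32 mm corner legs (flush with the seat edges, standing on z = 0). A flat backrest 27 mm thick, 482 mm tall, spans the full seat width and rises from the seat top along its +y edge, rear face flush with the rear of the seat.


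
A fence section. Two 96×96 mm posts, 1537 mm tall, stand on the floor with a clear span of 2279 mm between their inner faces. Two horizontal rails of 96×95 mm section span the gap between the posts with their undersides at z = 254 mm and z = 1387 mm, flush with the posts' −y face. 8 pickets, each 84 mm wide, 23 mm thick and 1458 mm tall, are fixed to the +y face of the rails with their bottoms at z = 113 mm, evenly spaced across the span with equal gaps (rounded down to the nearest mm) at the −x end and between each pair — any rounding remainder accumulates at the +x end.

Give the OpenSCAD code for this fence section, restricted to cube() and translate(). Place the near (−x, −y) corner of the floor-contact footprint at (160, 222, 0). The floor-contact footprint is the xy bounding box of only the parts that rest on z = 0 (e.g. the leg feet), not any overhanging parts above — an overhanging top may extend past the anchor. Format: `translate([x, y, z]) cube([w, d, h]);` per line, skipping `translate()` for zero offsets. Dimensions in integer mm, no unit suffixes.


translate([160, 222, 0]) cube([96, 96, 1537]);
translate([2535, 222, 0]) cube([96, 96, 1537]);
translate([256, 222, 254]) cube([2279, 96, 95]);
translate([256, 222, 1387]) cube([2279, 96, 95]);
translate([434, 318, 113]) cube([84, 23, 1458]);
translate([696, 318, 113]) cube([84, 23, 1458]);
translate([958, 318, 113]) cube([84, 23, 1458]);
translate([1220, 318, 113]) cube([84, 23, 1458]);
translate([1482, 318, 113]) cube([84, 23, 1458]);
translate([1744, 318, 113]) cube([84, 23, 1458]);
translate([2006, 318, 113]) cube([84, 23, 1458]);
translate([2268, 318, 113]) cube([84, 23, 1458]);
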